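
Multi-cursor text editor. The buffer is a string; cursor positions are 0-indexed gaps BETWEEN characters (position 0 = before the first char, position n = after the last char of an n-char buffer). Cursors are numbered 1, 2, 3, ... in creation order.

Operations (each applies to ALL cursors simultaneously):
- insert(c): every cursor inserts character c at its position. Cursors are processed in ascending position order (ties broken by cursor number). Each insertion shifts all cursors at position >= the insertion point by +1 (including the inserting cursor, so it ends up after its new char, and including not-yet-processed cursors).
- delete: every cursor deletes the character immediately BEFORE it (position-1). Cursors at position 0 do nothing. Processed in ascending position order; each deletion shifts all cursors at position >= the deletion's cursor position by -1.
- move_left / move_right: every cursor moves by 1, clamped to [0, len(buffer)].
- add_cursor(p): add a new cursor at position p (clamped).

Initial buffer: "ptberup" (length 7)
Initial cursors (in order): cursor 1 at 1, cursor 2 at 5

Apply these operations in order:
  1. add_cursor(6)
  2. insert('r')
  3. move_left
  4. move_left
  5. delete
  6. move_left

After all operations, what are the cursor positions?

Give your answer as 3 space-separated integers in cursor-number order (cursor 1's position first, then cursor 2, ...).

Answer: 0 3 4

Derivation:
After op 1 (add_cursor(6)): buffer="ptberup" (len 7), cursors c1@1 c2@5 c3@6, authorship .......
After op 2 (insert('r')): buffer="prtberrurp" (len 10), cursors c1@2 c2@7 c3@9, authorship .1....2.3.
After op 3 (move_left): buffer="prtberrurp" (len 10), cursors c1@1 c2@6 c3@8, authorship .1....2.3.
After op 4 (move_left): buffer="prtberrurp" (len 10), cursors c1@0 c2@5 c3@7, authorship .1....2.3.
After op 5 (delete): buffer="prtbrurp" (len 8), cursors c1@0 c2@4 c3@5, authorship .1....3.
After op 6 (move_left): buffer="prtbrurp" (len 8), cursors c1@0 c2@3 c3@4, authorship .1....3.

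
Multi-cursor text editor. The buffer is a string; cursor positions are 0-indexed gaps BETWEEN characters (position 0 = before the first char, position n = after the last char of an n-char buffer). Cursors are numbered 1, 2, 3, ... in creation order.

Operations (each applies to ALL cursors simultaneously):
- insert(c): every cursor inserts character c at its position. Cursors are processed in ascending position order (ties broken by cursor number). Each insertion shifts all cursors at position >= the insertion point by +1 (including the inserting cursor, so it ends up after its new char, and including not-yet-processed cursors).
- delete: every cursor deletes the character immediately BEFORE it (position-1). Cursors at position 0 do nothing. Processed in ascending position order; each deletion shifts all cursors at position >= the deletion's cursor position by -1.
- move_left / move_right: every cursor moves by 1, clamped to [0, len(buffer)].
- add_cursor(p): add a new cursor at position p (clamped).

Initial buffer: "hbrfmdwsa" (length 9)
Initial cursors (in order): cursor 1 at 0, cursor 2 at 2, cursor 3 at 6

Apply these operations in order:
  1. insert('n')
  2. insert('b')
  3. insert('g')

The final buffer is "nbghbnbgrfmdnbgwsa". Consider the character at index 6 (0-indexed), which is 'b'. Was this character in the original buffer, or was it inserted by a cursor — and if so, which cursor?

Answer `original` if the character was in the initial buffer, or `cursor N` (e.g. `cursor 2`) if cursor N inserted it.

Answer: cursor 2

Derivation:
After op 1 (insert('n')): buffer="nhbnrfmdnwsa" (len 12), cursors c1@1 c2@4 c3@9, authorship 1..2....3...
After op 2 (insert('b')): buffer="nbhbnbrfmdnbwsa" (len 15), cursors c1@2 c2@6 c3@12, authorship 11..22....33...
After op 3 (insert('g')): buffer="nbghbnbgrfmdnbgwsa" (len 18), cursors c1@3 c2@8 c3@15, authorship 111..222....333...
Authorship (.=original, N=cursor N): 1 1 1 . . 2 2 2 . . . . 3 3 3 . . .
Index 6: author = 2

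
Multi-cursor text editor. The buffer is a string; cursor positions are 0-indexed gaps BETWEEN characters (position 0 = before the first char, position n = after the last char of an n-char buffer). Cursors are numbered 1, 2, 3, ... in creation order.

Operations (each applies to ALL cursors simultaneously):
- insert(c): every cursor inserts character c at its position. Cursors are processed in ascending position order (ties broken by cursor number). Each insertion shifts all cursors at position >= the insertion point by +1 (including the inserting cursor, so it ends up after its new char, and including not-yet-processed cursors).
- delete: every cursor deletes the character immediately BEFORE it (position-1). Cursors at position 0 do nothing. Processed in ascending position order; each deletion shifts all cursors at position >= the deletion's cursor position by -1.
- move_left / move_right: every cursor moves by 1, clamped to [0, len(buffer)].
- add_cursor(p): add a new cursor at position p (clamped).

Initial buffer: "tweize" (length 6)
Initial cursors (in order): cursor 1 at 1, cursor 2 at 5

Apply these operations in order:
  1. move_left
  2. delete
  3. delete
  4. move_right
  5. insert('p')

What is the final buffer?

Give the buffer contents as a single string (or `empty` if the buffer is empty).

Answer: tpwzpe

Derivation:
After op 1 (move_left): buffer="tweize" (len 6), cursors c1@0 c2@4, authorship ......
After op 2 (delete): buffer="tweze" (len 5), cursors c1@0 c2@3, authorship .....
After op 3 (delete): buffer="twze" (len 4), cursors c1@0 c2@2, authorship ....
After op 4 (move_right): buffer="twze" (len 4), cursors c1@1 c2@3, authorship ....
After op 5 (insert('p')): buffer="tpwzpe" (len 6), cursors c1@2 c2@5, authorship .1..2.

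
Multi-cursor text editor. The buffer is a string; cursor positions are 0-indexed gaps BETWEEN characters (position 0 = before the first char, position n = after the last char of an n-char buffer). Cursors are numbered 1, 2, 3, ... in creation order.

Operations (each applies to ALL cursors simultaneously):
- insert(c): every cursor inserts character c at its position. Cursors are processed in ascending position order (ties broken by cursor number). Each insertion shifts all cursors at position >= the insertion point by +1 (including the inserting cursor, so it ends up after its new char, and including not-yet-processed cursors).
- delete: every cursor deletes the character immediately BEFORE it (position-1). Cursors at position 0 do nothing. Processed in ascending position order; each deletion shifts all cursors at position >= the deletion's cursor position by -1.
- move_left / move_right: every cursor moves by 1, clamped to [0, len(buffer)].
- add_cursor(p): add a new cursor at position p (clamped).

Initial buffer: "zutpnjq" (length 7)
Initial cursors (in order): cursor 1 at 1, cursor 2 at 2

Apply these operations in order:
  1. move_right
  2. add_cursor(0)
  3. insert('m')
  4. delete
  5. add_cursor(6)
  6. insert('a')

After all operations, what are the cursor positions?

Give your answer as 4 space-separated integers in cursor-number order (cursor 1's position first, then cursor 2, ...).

After op 1 (move_right): buffer="zutpnjq" (len 7), cursors c1@2 c2@3, authorship .......
After op 2 (add_cursor(0)): buffer="zutpnjq" (len 7), cursors c3@0 c1@2 c2@3, authorship .......
After op 3 (insert('m')): buffer="mzumtmpnjq" (len 10), cursors c3@1 c1@4 c2@6, authorship 3..1.2....
After op 4 (delete): buffer="zutpnjq" (len 7), cursors c3@0 c1@2 c2@3, authorship .......
After op 5 (add_cursor(6)): buffer="zutpnjq" (len 7), cursors c3@0 c1@2 c2@3 c4@6, authorship .......
After op 6 (insert('a')): buffer="azuatapnjaq" (len 11), cursors c3@1 c1@4 c2@6 c4@10, authorship 3..1.2...4.

Answer: 4 6 1 10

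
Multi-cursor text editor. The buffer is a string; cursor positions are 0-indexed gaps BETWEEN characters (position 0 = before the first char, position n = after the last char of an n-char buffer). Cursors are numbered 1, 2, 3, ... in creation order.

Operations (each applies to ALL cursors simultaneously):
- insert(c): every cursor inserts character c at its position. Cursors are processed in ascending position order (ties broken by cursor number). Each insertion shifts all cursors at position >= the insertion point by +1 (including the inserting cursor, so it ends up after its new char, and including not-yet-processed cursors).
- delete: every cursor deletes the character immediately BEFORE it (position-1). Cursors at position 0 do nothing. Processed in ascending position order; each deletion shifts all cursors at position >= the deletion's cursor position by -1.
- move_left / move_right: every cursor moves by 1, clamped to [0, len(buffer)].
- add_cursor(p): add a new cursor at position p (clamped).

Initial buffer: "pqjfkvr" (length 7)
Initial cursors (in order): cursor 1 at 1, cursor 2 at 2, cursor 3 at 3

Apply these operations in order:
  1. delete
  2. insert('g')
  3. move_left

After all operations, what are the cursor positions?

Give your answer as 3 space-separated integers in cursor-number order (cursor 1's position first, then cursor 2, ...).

Answer: 2 2 2

Derivation:
After op 1 (delete): buffer="fkvr" (len 4), cursors c1@0 c2@0 c3@0, authorship ....
After op 2 (insert('g')): buffer="gggfkvr" (len 7), cursors c1@3 c2@3 c3@3, authorship 123....
After op 3 (move_left): buffer="gggfkvr" (len 7), cursors c1@2 c2@2 c3@2, authorship 123....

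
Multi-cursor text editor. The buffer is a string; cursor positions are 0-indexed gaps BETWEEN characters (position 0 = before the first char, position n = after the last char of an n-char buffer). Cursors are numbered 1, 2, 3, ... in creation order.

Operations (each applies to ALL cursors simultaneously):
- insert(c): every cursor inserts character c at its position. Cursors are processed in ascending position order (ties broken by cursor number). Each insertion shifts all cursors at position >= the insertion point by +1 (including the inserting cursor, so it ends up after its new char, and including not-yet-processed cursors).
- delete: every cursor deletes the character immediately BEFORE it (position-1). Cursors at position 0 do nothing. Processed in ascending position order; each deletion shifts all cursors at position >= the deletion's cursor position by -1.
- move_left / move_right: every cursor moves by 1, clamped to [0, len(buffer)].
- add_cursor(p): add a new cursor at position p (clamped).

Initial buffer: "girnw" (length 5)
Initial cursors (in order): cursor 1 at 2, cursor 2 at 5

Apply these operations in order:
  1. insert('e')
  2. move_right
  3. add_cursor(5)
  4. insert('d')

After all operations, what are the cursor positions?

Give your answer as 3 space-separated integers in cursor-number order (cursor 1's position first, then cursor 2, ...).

After op 1 (insert('e')): buffer="giernwe" (len 7), cursors c1@3 c2@7, authorship ..1...2
After op 2 (move_right): buffer="giernwe" (len 7), cursors c1@4 c2@7, authorship ..1...2
After op 3 (add_cursor(5)): buffer="giernwe" (len 7), cursors c1@4 c3@5 c2@7, authorship ..1...2
After op 4 (insert('d')): buffer="gierdndwed" (len 10), cursors c1@5 c3@7 c2@10, authorship ..1.1.3.22

Answer: 5 10 7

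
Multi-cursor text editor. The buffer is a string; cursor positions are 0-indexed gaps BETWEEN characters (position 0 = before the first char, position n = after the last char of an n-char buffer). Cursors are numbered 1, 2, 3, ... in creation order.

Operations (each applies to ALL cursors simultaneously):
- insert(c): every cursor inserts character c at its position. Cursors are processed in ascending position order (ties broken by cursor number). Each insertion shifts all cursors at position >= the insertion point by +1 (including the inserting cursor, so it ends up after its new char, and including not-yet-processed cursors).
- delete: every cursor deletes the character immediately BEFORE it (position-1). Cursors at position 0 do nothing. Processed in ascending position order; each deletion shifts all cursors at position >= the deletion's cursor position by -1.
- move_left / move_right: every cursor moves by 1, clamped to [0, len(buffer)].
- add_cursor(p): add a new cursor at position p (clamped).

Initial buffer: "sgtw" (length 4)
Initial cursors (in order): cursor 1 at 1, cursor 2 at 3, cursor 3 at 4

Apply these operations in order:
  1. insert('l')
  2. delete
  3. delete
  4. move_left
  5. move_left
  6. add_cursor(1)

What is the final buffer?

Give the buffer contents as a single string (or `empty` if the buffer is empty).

Answer: g

Derivation:
After op 1 (insert('l')): buffer="slgtlwl" (len 7), cursors c1@2 c2@5 c3@7, authorship .1..2.3
After op 2 (delete): buffer="sgtw" (len 4), cursors c1@1 c2@3 c3@4, authorship ....
After op 3 (delete): buffer="g" (len 1), cursors c1@0 c2@1 c3@1, authorship .
After op 4 (move_left): buffer="g" (len 1), cursors c1@0 c2@0 c3@0, authorship .
After op 5 (move_left): buffer="g" (len 1), cursors c1@0 c2@0 c3@0, authorship .
After op 6 (add_cursor(1)): buffer="g" (len 1), cursors c1@0 c2@0 c3@0 c4@1, authorship .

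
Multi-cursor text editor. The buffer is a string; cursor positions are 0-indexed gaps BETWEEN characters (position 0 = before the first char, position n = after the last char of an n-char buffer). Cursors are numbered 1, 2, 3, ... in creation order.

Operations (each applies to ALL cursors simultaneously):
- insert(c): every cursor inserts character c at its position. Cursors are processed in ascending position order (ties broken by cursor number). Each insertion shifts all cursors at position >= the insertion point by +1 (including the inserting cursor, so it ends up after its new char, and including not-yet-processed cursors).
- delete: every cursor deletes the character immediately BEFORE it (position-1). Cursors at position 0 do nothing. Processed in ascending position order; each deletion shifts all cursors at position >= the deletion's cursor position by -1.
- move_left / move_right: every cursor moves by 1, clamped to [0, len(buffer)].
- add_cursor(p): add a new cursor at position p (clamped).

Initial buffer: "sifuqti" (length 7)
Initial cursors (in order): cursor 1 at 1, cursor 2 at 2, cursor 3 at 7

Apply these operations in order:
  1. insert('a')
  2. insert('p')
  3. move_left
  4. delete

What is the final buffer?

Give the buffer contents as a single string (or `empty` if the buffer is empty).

Answer: spipfuqtip

Derivation:
After op 1 (insert('a')): buffer="saiafuqtia" (len 10), cursors c1@2 c2@4 c3@10, authorship .1.2.....3
After op 2 (insert('p')): buffer="sapiapfuqtiap" (len 13), cursors c1@3 c2@6 c3@13, authorship .11.22.....33
After op 3 (move_left): buffer="sapiapfuqtiap" (len 13), cursors c1@2 c2@5 c3@12, authorship .11.22.....33
After op 4 (delete): buffer="spipfuqtip" (len 10), cursors c1@1 c2@3 c3@9, authorship .1.2.....3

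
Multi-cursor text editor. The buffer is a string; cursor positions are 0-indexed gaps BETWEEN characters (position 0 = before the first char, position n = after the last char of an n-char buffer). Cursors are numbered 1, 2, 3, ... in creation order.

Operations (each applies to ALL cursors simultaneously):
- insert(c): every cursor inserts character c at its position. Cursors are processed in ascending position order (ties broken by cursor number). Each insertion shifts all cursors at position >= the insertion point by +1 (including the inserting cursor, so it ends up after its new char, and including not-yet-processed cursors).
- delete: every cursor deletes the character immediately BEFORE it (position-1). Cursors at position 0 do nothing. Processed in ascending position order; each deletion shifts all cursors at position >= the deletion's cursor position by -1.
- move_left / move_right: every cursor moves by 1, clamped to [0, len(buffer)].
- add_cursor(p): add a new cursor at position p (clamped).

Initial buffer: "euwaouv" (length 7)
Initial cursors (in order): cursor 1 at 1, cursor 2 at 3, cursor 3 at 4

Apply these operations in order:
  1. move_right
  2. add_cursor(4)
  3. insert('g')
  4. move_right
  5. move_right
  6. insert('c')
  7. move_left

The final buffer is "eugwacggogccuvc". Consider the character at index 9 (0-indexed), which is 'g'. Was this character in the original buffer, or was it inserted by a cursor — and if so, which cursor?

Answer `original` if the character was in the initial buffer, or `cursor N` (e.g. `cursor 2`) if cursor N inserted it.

Answer: cursor 3

Derivation:
After op 1 (move_right): buffer="euwaouv" (len 7), cursors c1@2 c2@4 c3@5, authorship .......
After op 2 (add_cursor(4)): buffer="euwaouv" (len 7), cursors c1@2 c2@4 c4@4 c3@5, authorship .......
After op 3 (insert('g')): buffer="eugwaggoguv" (len 11), cursors c1@3 c2@7 c4@7 c3@9, authorship ..1..24.3..
After op 4 (move_right): buffer="eugwaggoguv" (len 11), cursors c1@4 c2@8 c4@8 c3@10, authorship ..1..24.3..
After op 5 (move_right): buffer="eugwaggoguv" (len 11), cursors c1@5 c2@9 c4@9 c3@11, authorship ..1..24.3..
After op 6 (insert('c')): buffer="eugwacggogccuvc" (len 15), cursors c1@6 c2@12 c4@12 c3@15, authorship ..1..124.324..3
After op 7 (move_left): buffer="eugwacggogccuvc" (len 15), cursors c1@5 c2@11 c4@11 c3@14, authorship ..1..124.324..3
Authorship (.=original, N=cursor N): . . 1 . . 1 2 4 . 3 2 4 . . 3
Index 9: author = 3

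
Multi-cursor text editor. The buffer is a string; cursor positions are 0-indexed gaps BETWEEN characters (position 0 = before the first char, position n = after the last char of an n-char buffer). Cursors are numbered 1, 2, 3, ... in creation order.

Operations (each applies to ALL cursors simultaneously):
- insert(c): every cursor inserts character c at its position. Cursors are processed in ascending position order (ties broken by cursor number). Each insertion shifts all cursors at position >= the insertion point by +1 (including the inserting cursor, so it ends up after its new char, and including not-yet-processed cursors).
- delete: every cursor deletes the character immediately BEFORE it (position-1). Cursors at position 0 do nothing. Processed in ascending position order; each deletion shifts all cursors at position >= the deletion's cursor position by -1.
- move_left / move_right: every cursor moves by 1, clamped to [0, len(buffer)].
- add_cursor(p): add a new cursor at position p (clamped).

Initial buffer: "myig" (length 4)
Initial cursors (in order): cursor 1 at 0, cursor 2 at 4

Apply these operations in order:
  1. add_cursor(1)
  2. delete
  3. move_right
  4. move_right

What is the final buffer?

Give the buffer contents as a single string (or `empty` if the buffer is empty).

Answer: yi

Derivation:
After op 1 (add_cursor(1)): buffer="myig" (len 4), cursors c1@0 c3@1 c2@4, authorship ....
After op 2 (delete): buffer="yi" (len 2), cursors c1@0 c3@0 c2@2, authorship ..
After op 3 (move_right): buffer="yi" (len 2), cursors c1@1 c3@1 c2@2, authorship ..
After op 4 (move_right): buffer="yi" (len 2), cursors c1@2 c2@2 c3@2, authorship ..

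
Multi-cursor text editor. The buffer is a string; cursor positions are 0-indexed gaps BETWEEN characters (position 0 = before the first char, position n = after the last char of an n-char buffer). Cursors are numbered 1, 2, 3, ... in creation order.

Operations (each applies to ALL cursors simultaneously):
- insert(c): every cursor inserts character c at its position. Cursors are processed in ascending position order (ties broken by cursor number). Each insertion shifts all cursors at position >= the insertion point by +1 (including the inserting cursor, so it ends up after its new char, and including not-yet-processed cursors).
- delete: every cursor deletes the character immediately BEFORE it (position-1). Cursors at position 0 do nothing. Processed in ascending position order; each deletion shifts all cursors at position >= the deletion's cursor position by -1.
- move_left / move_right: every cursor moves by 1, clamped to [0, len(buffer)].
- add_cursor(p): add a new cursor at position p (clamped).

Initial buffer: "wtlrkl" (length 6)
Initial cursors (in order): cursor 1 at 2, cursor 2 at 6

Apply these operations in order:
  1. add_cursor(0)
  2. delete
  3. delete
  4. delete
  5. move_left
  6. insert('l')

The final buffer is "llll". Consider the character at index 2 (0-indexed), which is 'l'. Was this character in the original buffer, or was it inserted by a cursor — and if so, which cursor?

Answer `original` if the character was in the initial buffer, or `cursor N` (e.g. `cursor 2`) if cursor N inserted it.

Answer: cursor 3

Derivation:
After op 1 (add_cursor(0)): buffer="wtlrkl" (len 6), cursors c3@0 c1@2 c2@6, authorship ......
After op 2 (delete): buffer="wlrk" (len 4), cursors c3@0 c1@1 c2@4, authorship ....
After op 3 (delete): buffer="lr" (len 2), cursors c1@0 c3@0 c2@2, authorship ..
After op 4 (delete): buffer="l" (len 1), cursors c1@0 c3@0 c2@1, authorship .
After op 5 (move_left): buffer="l" (len 1), cursors c1@0 c2@0 c3@0, authorship .
After op 6 (insert('l')): buffer="llll" (len 4), cursors c1@3 c2@3 c3@3, authorship 123.
Authorship (.=original, N=cursor N): 1 2 3 .
Index 2: author = 3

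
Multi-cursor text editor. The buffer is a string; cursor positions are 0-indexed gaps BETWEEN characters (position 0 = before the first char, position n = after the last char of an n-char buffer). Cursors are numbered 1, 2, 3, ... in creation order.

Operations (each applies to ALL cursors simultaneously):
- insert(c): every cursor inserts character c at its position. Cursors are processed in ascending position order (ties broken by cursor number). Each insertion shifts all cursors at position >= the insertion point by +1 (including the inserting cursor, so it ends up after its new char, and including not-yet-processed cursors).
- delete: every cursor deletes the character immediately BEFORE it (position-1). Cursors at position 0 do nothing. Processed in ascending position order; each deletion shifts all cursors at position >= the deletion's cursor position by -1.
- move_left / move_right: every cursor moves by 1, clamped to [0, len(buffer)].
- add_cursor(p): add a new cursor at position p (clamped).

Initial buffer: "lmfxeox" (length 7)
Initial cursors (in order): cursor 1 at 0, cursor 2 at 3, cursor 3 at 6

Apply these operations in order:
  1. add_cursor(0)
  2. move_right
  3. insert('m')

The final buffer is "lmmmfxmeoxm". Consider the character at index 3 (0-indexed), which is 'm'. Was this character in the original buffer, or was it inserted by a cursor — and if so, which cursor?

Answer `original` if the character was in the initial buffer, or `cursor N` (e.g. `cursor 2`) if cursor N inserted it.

After op 1 (add_cursor(0)): buffer="lmfxeox" (len 7), cursors c1@0 c4@0 c2@3 c3@6, authorship .......
After op 2 (move_right): buffer="lmfxeox" (len 7), cursors c1@1 c4@1 c2@4 c3@7, authorship .......
After op 3 (insert('m')): buffer="lmmmfxmeoxm" (len 11), cursors c1@3 c4@3 c2@7 c3@11, authorship .14...2...3
Authorship (.=original, N=cursor N): . 1 4 . . . 2 . . . 3
Index 3: author = original

Answer: original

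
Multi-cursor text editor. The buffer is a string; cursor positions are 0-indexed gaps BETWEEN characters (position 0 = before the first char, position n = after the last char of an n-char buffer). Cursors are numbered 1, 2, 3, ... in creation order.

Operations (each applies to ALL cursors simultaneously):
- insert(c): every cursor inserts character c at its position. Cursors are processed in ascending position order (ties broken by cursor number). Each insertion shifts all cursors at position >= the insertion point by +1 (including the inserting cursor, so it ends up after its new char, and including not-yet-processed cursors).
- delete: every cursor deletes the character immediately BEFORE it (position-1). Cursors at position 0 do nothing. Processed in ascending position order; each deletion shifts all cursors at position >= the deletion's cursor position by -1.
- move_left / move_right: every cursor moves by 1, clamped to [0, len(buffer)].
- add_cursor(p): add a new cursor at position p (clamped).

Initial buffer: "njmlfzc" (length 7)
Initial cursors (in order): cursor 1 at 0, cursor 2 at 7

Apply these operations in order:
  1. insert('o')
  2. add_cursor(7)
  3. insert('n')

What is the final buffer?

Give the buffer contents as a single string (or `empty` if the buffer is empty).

Answer: onnjmlfzncon

Derivation:
After op 1 (insert('o')): buffer="onjmlfzco" (len 9), cursors c1@1 c2@9, authorship 1.......2
After op 2 (add_cursor(7)): buffer="onjmlfzco" (len 9), cursors c1@1 c3@7 c2@9, authorship 1.......2
After op 3 (insert('n')): buffer="onnjmlfzncon" (len 12), cursors c1@2 c3@9 c2@12, authorship 11......3.22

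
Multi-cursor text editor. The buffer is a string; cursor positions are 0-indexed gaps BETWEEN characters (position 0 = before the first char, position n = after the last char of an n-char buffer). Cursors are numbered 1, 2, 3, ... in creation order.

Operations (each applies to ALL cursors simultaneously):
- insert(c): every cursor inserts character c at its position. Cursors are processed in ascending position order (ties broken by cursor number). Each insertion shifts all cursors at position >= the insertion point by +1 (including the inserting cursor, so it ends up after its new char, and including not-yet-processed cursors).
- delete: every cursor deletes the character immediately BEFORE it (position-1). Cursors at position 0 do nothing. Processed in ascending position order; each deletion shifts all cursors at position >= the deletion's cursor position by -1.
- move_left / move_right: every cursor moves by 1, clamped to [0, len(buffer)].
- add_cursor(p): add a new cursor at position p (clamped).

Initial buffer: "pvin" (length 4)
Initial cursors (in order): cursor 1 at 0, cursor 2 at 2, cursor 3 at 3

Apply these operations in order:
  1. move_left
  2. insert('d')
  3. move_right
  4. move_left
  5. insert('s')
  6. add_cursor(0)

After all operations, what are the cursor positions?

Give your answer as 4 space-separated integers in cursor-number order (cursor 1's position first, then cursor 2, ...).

After op 1 (move_left): buffer="pvin" (len 4), cursors c1@0 c2@1 c3@2, authorship ....
After op 2 (insert('d')): buffer="dpdvdin" (len 7), cursors c1@1 c2@3 c3@5, authorship 1.2.3..
After op 3 (move_right): buffer="dpdvdin" (len 7), cursors c1@2 c2@4 c3@6, authorship 1.2.3..
After op 4 (move_left): buffer="dpdvdin" (len 7), cursors c1@1 c2@3 c3@5, authorship 1.2.3..
After op 5 (insert('s')): buffer="dspdsvdsin" (len 10), cursors c1@2 c2@5 c3@8, authorship 11.22.33..
After op 6 (add_cursor(0)): buffer="dspdsvdsin" (len 10), cursors c4@0 c1@2 c2@5 c3@8, authorship 11.22.33..

Answer: 2 5 8 0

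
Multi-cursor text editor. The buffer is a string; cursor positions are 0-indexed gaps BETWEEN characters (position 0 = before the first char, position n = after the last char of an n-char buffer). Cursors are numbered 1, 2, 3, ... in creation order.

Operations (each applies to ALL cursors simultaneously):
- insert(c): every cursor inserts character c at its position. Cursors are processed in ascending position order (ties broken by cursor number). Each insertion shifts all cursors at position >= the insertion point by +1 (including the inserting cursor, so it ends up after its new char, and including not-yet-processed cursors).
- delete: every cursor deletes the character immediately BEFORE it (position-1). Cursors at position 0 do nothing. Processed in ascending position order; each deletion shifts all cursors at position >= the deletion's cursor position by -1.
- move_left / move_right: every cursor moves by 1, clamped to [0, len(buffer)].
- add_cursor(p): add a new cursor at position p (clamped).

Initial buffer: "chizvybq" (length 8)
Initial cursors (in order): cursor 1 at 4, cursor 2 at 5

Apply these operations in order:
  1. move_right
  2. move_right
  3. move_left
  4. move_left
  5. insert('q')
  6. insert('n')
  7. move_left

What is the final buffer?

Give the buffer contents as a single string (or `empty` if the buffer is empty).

After op 1 (move_right): buffer="chizvybq" (len 8), cursors c1@5 c2@6, authorship ........
After op 2 (move_right): buffer="chizvybq" (len 8), cursors c1@6 c2@7, authorship ........
After op 3 (move_left): buffer="chizvybq" (len 8), cursors c1@5 c2@6, authorship ........
After op 4 (move_left): buffer="chizvybq" (len 8), cursors c1@4 c2@5, authorship ........
After op 5 (insert('q')): buffer="chizqvqybq" (len 10), cursors c1@5 c2@7, authorship ....1.2...
After op 6 (insert('n')): buffer="chizqnvqnybq" (len 12), cursors c1@6 c2@9, authorship ....11.22...
After op 7 (move_left): buffer="chizqnvqnybq" (len 12), cursors c1@5 c2@8, authorship ....11.22...

Answer: chizqnvqnybq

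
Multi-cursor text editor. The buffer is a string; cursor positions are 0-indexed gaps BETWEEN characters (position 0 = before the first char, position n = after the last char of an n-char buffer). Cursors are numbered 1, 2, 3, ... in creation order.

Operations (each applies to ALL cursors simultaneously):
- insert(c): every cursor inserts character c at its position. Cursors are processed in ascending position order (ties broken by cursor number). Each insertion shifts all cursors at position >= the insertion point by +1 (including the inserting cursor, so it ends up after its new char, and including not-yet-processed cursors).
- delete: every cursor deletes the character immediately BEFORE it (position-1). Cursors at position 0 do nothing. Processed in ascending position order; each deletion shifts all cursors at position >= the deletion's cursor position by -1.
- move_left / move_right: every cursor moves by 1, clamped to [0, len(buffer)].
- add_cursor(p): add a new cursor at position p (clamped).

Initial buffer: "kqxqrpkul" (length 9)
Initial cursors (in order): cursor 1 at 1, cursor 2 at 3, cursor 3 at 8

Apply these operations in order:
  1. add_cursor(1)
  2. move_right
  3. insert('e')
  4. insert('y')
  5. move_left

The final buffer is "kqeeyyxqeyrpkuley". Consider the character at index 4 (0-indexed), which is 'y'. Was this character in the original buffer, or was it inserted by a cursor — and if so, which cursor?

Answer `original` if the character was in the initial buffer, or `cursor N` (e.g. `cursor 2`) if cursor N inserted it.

After op 1 (add_cursor(1)): buffer="kqxqrpkul" (len 9), cursors c1@1 c4@1 c2@3 c3@8, authorship .........
After op 2 (move_right): buffer="kqxqrpkul" (len 9), cursors c1@2 c4@2 c2@4 c3@9, authorship .........
After op 3 (insert('e')): buffer="kqeexqerpkule" (len 13), cursors c1@4 c4@4 c2@7 c3@13, authorship ..14..2.....3
After op 4 (insert('y')): buffer="kqeeyyxqeyrpkuley" (len 17), cursors c1@6 c4@6 c2@10 c3@17, authorship ..1414..22.....33
After op 5 (move_left): buffer="kqeeyyxqeyrpkuley" (len 17), cursors c1@5 c4@5 c2@9 c3@16, authorship ..1414..22.....33
Authorship (.=original, N=cursor N): . . 1 4 1 4 . . 2 2 . . . . . 3 3
Index 4: author = 1

Answer: cursor 1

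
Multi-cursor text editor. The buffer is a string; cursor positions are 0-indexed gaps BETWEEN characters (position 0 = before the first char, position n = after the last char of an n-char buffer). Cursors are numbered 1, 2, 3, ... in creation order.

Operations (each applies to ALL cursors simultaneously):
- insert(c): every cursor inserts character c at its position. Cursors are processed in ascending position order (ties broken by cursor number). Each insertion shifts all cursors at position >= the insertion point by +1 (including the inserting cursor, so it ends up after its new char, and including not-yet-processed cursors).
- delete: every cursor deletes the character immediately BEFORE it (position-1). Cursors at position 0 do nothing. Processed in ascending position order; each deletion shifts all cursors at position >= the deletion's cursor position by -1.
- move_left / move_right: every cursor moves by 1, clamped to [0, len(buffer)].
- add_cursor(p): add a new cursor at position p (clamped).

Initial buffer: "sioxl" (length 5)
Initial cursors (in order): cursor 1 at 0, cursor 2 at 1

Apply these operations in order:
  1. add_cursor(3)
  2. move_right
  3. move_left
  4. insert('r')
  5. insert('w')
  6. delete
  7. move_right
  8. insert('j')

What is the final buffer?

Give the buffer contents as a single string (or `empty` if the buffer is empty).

After op 1 (add_cursor(3)): buffer="sioxl" (len 5), cursors c1@0 c2@1 c3@3, authorship .....
After op 2 (move_right): buffer="sioxl" (len 5), cursors c1@1 c2@2 c3@4, authorship .....
After op 3 (move_left): buffer="sioxl" (len 5), cursors c1@0 c2@1 c3@3, authorship .....
After op 4 (insert('r')): buffer="rsriorxl" (len 8), cursors c1@1 c2@3 c3@6, authorship 1.2..3..
After op 5 (insert('w')): buffer="rwsrwiorwxl" (len 11), cursors c1@2 c2@5 c3@9, authorship 11.22..33..
After op 6 (delete): buffer="rsriorxl" (len 8), cursors c1@1 c2@3 c3@6, authorship 1.2..3..
After op 7 (move_right): buffer="rsriorxl" (len 8), cursors c1@2 c2@4 c3@7, authorship 1.2..3..
After op 8 (insert('j')): buffer="rsjrijorxjl" (len 11), cursors c1@3 c2@6 c3@10, authorship 1.12.2.3.3.

Answer: rsjrijorxjl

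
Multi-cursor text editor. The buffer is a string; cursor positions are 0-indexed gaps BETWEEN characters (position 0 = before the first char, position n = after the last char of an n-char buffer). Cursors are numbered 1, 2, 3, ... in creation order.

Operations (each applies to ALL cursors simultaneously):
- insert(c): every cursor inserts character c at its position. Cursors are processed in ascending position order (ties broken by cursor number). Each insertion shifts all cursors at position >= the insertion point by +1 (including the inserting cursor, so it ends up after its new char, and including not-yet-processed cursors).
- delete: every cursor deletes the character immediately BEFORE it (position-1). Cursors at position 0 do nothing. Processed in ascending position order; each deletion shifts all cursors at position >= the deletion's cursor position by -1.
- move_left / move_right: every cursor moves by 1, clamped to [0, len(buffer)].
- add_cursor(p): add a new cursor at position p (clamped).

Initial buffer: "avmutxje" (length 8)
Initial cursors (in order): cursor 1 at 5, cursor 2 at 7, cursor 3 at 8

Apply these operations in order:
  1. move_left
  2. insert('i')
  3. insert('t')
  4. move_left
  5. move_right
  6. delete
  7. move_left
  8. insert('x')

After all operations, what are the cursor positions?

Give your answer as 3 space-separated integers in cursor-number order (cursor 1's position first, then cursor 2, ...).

Answer: 5 9 12

Derivation:
After op 1 (move_left): buffer="avmutxje" (len 8), cursors c1@4 c2@6 c3@7, authorship ........
After op 2 (insert('i')): buffer="avmuitxijie" (len 11), cursors c1@5 c2@8 c3@10, authorship ....1..2.3.
After op 3 (insert('t')): buffer="avmuittxitjite" (len 14), cursors c1@6 c2@10 c3@13, authorship ....11..22.33.
After op 4 (move_left): buffer="avmuittxitjite" (len 14), cursors c1@5 c2@9 c3@12, authorship ....11..22.33.
After op 5 (move_right): buffer="avmuittxitjite" (len 14), cursors c1@6 c2@10 c3@13, authorship ....11..22.33.
After op 6 (delete): buffer="avmuitxijie" (len 11), cursors c1@5 c2@8 c3@10, authorship ....1..2.3.
After op 7 (move_left): buffer="avmuitxijie" (len 11), cursors c1@4 c2@7 c3@9, authorship ....1..2.3.
After op 8 (insert('x')): buffer="avmuxitxxijxie" (len 14), cursors c1@5 c2@9 c3@12, authorship ....11..22.33.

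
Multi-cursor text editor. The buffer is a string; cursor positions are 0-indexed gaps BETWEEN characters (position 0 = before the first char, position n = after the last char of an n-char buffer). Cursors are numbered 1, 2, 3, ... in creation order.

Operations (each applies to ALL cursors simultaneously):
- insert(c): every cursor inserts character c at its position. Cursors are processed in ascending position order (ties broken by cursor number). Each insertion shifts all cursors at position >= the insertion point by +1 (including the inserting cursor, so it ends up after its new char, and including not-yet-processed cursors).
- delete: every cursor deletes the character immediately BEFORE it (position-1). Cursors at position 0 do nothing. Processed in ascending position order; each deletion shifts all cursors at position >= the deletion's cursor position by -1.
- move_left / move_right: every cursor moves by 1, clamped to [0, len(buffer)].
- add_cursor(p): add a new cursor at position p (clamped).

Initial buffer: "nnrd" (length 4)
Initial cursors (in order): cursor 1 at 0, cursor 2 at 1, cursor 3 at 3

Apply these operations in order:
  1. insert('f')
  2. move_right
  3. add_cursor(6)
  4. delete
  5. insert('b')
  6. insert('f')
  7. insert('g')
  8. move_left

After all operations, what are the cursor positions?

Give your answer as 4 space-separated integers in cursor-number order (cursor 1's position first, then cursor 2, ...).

Answer: 3 7 14 14

Derivation:
After op 1 (insert('f')): buffer="fnfnrfd" (len 7), cursors c1@1 c2@3 c3@6, authorship 1.2..3.
After op 2 (move_right): buffer="fnfnrfd" (len 7), cursors c1@2 c2@4 c3@7, authorship 1.2..3.
After op 3 (add_cursor(6)): buffer="fnfnrfd" (len 7), cursors c1@2 c2@4 c4@6 c3@7, authorship 1.2..3.
After op 4 (delete): buffer="ffr" (len 3), cursors c1@1 c2@2 c3@3 c4@3, authorship 12.
After op 5 (insert('b')): buffer="fbfbrbb" (len 7), cursors c1@2 c2@4 c3@7 c4@7, authorship 1122.34
After op 6 (insert('f')): buffer="fbffbfrbbff" (len 11), cursors c1@3 c2@6 c3@11 c4@11, authorship 111222.3434
After op 7 (insert('g')): buffer="fbfgfbfgrbbffgg" (len 15), cursors c1@4 c2@8 c3@15 c4@15, authorship 11112222.343434
After op 8 (move_left): buffer="fbfgfbfgrbbffgg" (len 15), cursors c1@3 c2@7 c3@14 c4@14, authorship 11112222.343434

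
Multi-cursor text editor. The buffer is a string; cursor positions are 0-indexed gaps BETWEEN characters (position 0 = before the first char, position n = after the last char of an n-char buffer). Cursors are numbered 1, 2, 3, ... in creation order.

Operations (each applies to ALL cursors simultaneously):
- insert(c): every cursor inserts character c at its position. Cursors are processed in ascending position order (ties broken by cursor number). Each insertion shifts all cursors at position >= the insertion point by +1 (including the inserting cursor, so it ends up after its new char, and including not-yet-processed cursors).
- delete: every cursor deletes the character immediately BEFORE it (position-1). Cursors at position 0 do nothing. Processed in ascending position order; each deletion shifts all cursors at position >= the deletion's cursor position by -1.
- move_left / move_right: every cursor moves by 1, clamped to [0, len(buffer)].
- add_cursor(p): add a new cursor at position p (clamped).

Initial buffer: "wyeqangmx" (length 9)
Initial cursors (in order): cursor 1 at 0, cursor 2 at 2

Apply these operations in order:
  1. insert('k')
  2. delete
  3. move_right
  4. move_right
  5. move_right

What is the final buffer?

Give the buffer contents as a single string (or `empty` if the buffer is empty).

Answer: wyeqangmx

Derivation:
After op 1 (insert('k')): buffer="kwykeqangmx" (len 11), cursors c1@1 c2@4, authorship 1..2.......
After op 2 (delete): buffer="wyeqangmx" (len 9), cursors c1@0 c2@2, authorship .........
After op 3 (move_right): buffer="wyeqangmx" (len 9), cursors c1@1 c2@3, authorship .........
After op 4 (move_right): buffer="wyeqangmx" (len 9), cursors c1@2 c2@4, authorship .........
After op 5 (move_right): buffer="wyeqangmx" (len 9), cursors c1@3 c2@5, authorship .........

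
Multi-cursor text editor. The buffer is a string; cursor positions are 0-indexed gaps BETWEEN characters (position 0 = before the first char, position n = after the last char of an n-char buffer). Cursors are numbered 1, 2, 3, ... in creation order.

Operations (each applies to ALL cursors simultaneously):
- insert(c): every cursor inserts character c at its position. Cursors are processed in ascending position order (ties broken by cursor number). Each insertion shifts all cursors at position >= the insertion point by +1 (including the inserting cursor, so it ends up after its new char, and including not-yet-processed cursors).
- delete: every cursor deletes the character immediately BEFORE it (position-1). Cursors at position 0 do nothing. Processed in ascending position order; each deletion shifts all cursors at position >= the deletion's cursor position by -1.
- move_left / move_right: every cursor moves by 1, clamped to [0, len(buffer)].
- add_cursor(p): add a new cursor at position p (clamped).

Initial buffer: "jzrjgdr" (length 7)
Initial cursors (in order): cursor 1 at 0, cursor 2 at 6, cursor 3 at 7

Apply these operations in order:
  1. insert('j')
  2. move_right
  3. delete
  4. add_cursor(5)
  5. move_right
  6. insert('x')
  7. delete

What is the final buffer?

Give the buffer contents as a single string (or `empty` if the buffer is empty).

After op 1 (insert('j')): buffer="jjzrjgdjrj" (len 10), cursors c1@1 c2@8 c3@10, authorship 1......2.3
After op 2 (move_right): buffer="jjzrjgdjrj" (len 10), cursors c1@2 c2@9 c3@10, authorship 1......2.3
After op 3 (delete): buffer="jzrjgdj" (len 7), cursors c1@1 c2@7 c3@7, authorship 1.....2
After op 4 (add_cursor(5)): buffer="jzrjgdj" (len 7), cursors c1@1 c4@5 c2@7 c3@7, authorship 1.....2
After op 5 (move_right): buffer="jzrjgdj" (len 7), cursors c1@2 c4@6 c2@7 c3@7, authorship 1.....2
After op 6 (insert('x')): buffer="jzxrjgdxjxx" (len 11), cursors c1@3 c4@8 c2@11 c3@11, authorship 1.1....4223
After op 7 (delete): buffer="jzrjgdj" (len 7), cursors c1@2 c4@6 c2@7 c3@7, authorship 1.....2

Answer: jzrjgdj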